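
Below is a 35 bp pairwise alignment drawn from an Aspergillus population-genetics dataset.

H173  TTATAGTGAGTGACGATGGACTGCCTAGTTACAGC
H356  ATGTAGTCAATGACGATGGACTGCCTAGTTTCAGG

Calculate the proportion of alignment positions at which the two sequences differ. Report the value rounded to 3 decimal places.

Differing sites — 1:T/A; 3:A/G; 8:G/C; 10:G/A; 31:A/T; 35:C/G.
There are 6 differences over 35 sites, so p = 6/35 = 0.171.

0.171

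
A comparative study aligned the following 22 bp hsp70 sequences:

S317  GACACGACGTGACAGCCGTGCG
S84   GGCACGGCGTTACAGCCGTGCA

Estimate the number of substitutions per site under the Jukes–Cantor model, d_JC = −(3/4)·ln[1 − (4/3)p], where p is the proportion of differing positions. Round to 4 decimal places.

0.2082

The sequences differ at positions 2 (A/G), 7 (A/G), 11 (G/T), 22 (G/A).
p = 4/22 = 0.181818.
d = −0.75 · ln(1 − (4/3)·0.181818) = −0.75 · ln(0.757576) = −0.75 · (-0.277631) = 0.2082.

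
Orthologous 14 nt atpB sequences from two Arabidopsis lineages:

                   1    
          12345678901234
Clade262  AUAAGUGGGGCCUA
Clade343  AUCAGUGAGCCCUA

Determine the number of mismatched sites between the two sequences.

Differing sites — 3:A/C; 8:G/A; 10:G/C.
That gives 3 mismatches out of 14 aligned sites, so the Hamming distance is 3.

3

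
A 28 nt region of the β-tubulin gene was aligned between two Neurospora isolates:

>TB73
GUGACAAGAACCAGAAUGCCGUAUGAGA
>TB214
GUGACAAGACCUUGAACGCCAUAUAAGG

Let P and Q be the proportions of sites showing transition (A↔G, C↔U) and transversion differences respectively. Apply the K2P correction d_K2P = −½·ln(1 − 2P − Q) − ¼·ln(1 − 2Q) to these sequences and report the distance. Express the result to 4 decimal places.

The sequences differ at positions 10 (A/C, transversion), 12 (C/U, transition), 13 (A/U, transversion), 17 (U/C, transition), 21 (G/A, transition), 25 (G/A, transition), 28 (A/G, transition).
Of the 7 differences, 5 transitions and 2 transversions over 28 sites: P = 5/28 = 0.178571, Q = 2/28 = 0.071429.
d = −0.5·ln(0.571429) − 0.25·ln(0.857142) = −0.5·(-0.559615) − 0.25·(-0.154152) = 0.3183.

0.3183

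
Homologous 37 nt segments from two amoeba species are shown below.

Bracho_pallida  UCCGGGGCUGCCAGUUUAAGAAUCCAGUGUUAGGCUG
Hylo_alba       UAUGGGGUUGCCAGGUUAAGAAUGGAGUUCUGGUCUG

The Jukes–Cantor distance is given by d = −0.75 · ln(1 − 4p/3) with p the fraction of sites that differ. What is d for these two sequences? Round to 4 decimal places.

0.3351

Mismatches occur at site 2 (C↔A), site 3 (C↔U), site 8 (C↔U), site 15 (U↔G), site 24 (C↔G), site 25 (C↔G), site 29 (G↔U), site 30 (U↔C), site 32 (A↔G), site 34 (G↔U).
p = 10/37 = 0.270270.
d = −0.75 · ln(1 − (4/3)·0.270270) = −0.75 · ln(0.639640) = −0.75 · (-0.446850) = 0.3351.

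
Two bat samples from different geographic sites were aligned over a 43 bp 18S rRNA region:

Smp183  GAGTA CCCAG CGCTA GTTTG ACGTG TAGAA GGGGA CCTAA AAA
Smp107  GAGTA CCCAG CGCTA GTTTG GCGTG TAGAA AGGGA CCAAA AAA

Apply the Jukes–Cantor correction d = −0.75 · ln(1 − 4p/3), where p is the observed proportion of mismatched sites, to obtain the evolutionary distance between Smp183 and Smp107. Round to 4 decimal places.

0.0732

The sequences differ at positions 21 (A/G), 31 (G/A), 38 (T/A).
p = 3/43 = 0.069767.
d = −0.75 · ln(1 − (4/3)·0.069767) = −0.75 · ln(0.906977) = −0.75 · (-0.097638) = 0.0732.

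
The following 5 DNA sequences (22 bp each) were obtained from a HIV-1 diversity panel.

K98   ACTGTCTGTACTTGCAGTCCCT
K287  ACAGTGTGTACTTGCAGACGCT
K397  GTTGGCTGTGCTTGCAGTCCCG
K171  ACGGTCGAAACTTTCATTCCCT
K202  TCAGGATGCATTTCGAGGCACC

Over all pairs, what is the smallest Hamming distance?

4

Pairwise Hamming distances:
  K98 vs K287: 4
  K98 vs K397: 5
  K98 vs K171: 6
  K98 vs K202: 11
  K287 vs K397: 9
  K287 vs K171: 9
  K287 vs K202: 10
  K397 vs K171: 11
  K397 vs K202: 12
  K171 vs K202: 14
The smallest is 4, between K98 and K287.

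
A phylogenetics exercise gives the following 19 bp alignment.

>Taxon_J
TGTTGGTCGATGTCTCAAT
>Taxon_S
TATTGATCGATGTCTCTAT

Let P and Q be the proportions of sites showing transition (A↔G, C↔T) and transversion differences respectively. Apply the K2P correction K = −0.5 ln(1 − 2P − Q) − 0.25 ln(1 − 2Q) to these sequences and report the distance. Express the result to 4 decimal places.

The sequences differ at positions 2 (G/A, transition), 6 (G/A, transition), 17 (A/T, transversion).
Of the 3 differences, 2 transitions and 1 transversion over 19 sites: P = 2/19 = 0.105263, Q = 1/19 = 0.052632.
d = −0.5·ln(0.736842) − 0.25·ln(0.894736) = −0.5·(-0.305382) − 0.25·(-0.111227) = 0.1805.

0.1805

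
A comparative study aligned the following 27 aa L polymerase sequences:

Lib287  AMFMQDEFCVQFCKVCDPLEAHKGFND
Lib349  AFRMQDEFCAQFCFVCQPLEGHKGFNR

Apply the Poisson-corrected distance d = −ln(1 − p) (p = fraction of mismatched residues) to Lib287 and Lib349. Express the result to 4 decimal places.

0.3001

The sequences differ at positions 2 (M/F), 3 (F/R), 10 (V/A), 14 (K/F), 17 (D/Q), 21 (A/G), 27 (D/R).
p = 7/27 = 0.259259.
d = −ln(1 − 0.259259) = −ln(0.740741) = 0.3001.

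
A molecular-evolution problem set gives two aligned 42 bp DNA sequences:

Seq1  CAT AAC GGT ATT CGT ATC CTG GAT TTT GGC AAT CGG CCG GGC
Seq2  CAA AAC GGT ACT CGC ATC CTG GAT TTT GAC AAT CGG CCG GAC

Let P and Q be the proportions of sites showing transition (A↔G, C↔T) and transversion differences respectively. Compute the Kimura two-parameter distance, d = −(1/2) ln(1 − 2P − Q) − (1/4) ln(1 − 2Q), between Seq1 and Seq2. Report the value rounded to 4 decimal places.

0.1328

Mismatches occur at site 3 (T→A, transversion), site 11 (T→C, transition), site 15 (T→C, transition), site 29 (G→A, transition), site 41 (G→A, transition).
Of the 5 differences, 4 transitions and 1 transversion over 42 sites: P = 4/42 = 0.095238, Q = 1/42 = 0.023810.
d = −0.5·ln(0.785714) − 0.25·ln(0.952380) = −0.5·(-0.241162) − 0.25·(-0.048791) = 0.1328.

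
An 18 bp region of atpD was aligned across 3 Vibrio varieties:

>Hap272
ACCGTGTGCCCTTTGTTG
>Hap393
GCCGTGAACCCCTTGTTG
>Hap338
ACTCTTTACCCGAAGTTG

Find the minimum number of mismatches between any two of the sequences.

Pairwise Hamming distances:
  Hap272 vs Hap393: 4
  Hap272 vs Hap338: 7
  Hap393 vs Hap338: 8
The smallest is 4, between Hap272 and Hap393.

4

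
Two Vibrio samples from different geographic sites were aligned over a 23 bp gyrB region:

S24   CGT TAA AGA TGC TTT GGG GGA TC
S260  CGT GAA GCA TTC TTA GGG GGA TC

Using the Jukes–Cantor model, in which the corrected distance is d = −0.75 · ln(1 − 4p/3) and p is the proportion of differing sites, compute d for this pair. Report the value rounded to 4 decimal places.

0.2567

Mismatches occur at site 4 (T/G), site 7 (A/G), site 8 (G/C), site 11 (G/T), site 15 (T/A).
p = 5/23 = 0.217391.
d = −0.75 · ln(1 − (4/3)·0.217391) = −0.75 · ln(0.710145) = −0.75 · (-0.342286) = 0.2567.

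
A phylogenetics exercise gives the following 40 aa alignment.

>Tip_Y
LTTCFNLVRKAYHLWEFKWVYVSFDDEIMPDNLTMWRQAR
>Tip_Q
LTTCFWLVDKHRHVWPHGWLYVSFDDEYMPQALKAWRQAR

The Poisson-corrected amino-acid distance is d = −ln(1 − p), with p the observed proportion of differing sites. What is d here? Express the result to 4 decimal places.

Mismatches occur at site 6 (N↔W), site 9 (R↔D), site 11 (A↔H), site 12 (Y↔R), site 14 (L↔V), site 16 (E↔P), site 17 (F↔H), site 18 (K↔G), site 20 (V↔L), site 28 (I↔Y), site 31 (D↔Q), site 32 (N↔A), site 34 (T↔K), site 35 (M↔A).
p = 14/40 = 0.350000.
d = −ln(1 − 0.350000) = −ln(0.650000) = 0.4308.

0.4308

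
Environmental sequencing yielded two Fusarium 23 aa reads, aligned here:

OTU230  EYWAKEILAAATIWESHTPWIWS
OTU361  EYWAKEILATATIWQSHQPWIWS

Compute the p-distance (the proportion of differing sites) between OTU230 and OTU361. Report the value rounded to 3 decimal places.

0.130

The sequences differ at positions 10 (A/T), 15 (E/Q), 18 (T/Q).
There are 3 differences over 23 sites, so p = 3/23 = 0.130.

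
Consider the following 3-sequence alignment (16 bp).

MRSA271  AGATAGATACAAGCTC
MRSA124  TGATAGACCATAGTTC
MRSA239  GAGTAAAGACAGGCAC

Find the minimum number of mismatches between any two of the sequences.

Pairwise Hamming distances:
  MRSA271 vs MRSA124: 6
  MRSA271 vs MRSA239: 7
  MRSA124 vs MRSA239: 11
The smallest is 6, between MRSA271 and MRSA124.

6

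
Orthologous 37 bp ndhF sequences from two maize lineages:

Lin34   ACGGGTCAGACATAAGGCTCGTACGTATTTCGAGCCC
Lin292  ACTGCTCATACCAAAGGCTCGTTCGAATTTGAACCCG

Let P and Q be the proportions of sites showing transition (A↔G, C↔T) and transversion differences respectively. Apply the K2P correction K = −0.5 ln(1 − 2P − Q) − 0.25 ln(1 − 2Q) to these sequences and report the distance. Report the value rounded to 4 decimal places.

Differing sites — 3:G/T (Tv); 5:G/C (Tv); 9:G/T (Tv); 12:A/C (Tv); 13:T/A (Tv); 23:A/T (Tv); 26:T/A (Tv); 31:C/G (Tv); 32:G/A (Ti); 34:G/C (Tv); 37:C/G (Tv).
Of the 11 differences, 1 transition and 10 transversions over 37 sites: P = 1/37 = 0.027027, Q = 10/37 = 0.270270.
d = −0.5·ln(0.675676) − 0.25·ln(0.459460) = −0.5·(-0.392042) − 0.25·(-0.777703) = 0.3904.

0.3904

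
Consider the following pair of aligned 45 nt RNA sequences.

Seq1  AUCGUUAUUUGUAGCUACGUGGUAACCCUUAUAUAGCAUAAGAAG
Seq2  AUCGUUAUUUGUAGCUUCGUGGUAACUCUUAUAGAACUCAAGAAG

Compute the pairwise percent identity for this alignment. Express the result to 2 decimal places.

Mismatches occur at site 17 (A→U), site 27 (C→U), site 34 (U→G), site 36 (G→A), site 38 (A→U), site 39 (U→C).
39 of the 45 sites match, so the percent identity is 39/45 × 100 = 86.67%.

86.67%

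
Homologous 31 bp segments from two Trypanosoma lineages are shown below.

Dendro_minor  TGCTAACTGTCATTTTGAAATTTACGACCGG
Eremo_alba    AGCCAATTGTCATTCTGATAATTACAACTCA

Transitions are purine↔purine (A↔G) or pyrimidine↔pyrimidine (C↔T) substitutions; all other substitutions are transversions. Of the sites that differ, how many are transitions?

The sequences differ at positions 1 (T/A, transversion), 4 (T/C, transition), 7 (C/T, transition), 15 (T/C, transition), 19 (A/T, transversion), 21 (T/A, transversion), 26 (G/A, transition), 29 (C/T, transition), 30 (G/C, transversion), 31 (G/A, transition).
Of the 10 differences, 6 transitions and 4 transversions, so the answer is 6.

6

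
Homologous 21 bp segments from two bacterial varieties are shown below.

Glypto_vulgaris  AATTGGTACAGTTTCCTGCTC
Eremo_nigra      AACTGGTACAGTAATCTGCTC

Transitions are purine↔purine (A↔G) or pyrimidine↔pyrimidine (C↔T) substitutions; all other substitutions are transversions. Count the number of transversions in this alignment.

Differing sites — 3:T/C (Ti); 13:T/A (Tv); 14:T/A (Tv); 15:C/T (Ti).
Of the 4 differences, 2 transitions and 2 transversions, so the answer is 2.

2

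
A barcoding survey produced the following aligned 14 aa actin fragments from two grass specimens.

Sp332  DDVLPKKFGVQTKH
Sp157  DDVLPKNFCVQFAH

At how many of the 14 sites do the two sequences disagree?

Differing sites — 7:K/N; 9:G/C; 12:T/F; 13:K/A.
That gives 4 mismatches out of 14 aligned sites, so the Hamming distance is 4.

4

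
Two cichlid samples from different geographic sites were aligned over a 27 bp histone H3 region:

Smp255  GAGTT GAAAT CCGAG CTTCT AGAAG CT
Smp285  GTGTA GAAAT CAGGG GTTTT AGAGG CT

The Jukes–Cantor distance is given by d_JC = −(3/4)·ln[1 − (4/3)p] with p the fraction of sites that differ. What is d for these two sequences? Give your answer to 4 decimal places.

0.3181

Differing sites — 2:A/T; 5:T/A; 12:C/A; 14:A/G; 16:C/G; 19:C/T; 24:A/G.
p = 7/27 = 0.259259.
d = −0.75 · ln(1 − (4/3)·0.259259) = −0.75 · ln(0.654321) = −0.75 · (-0.424157) = 0.3181.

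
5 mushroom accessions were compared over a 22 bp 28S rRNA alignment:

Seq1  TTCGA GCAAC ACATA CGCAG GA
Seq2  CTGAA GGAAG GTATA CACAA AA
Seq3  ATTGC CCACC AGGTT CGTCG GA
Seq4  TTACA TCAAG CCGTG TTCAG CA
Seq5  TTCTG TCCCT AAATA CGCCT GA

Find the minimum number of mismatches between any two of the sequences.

Pairwise Hamming distances:
  Seq1 vs Seq2: 10
  Seq1 vs Seq3: 10
  Seq1 vs Seq4: 10
  Seq1 vs Seq5: 9
  Seq2 vs Seq3: 17
  Seq2 vs Seq4: 13
  Seq2 vs Seq5: 15
  Seq3 vs Seq4: 15
  Seq3 vs Seq5: 12
  Seq4 vs Seq5: 15
The smallest is 9, between Seq1 and Seq5.

9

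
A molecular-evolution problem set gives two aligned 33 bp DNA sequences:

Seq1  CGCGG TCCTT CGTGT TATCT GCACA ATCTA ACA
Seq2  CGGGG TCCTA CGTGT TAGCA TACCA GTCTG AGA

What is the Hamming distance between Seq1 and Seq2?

Mismatches occur at site 3 (C→G), site 10 (T→A), site 18 (T→G), site 20 (T→A), site 21 (G→T), site 22 (C→A), site 23 (A→C), site 26 (A→G), site 30 (A→G), site 32 (C→G).
That gives 10 mismatches out of 33 aligned sites, so the Hamming distance is 10.

10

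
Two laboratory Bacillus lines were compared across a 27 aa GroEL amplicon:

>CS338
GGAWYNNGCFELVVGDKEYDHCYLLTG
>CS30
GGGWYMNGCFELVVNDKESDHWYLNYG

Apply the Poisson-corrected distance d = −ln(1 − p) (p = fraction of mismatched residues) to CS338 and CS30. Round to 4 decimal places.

Differing sites — 3:A/G; 6:N/M; 15:G/N; 19:Y/S; 22:C/W; 25:L/N; 26:T/Y.
p = 7/27 = 0.259259.
d = −ln(1 − 0.259259) = −ln(0.740741) = 0.3001.

0.3001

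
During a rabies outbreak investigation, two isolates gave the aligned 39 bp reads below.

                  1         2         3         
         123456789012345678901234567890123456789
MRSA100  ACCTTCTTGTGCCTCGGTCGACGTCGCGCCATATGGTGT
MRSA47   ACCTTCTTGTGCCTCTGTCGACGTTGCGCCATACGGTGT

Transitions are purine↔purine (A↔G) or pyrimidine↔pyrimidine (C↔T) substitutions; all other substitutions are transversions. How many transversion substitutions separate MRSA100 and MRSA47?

1

Mismatches occur at site 16 (G→T, transversion), site 25 (C→T, transition), site 34 (T→C, transition).
Of the 3 differences, 2 transitions and 1 transversion, so the answer is 1.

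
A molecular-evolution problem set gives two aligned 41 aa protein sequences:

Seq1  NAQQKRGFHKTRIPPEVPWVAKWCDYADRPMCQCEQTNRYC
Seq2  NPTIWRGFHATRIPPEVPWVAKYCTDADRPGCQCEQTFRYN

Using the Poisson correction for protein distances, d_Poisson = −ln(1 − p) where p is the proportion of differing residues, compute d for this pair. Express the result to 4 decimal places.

The sequences differ at positions 2 (A/P), 3 (Q/T), 4 (Q/I), 5 (K/W), 10 (K/A), 23 (W/Y), 25 (D/T), 26 (Y/D), 31 (M/G), 38 (N/F), 41 (C/N).
p = 11/41 = 0.268293.
d = −ln(1 − 0.268293) = −ln(0.731707) = 0.3124.

0.3124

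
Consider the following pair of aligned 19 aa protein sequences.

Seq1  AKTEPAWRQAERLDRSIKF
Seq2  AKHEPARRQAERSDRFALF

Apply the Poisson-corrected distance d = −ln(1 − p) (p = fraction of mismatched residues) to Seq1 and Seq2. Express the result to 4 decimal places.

Mismatches occur at site 3 (T/H), site 7 (W/R), site 13 (L/S), site 16 (S/F), site 17 (I/A), site 18 (K/L).
p = 6/19 = 0.315789.
d = −ln(1 − 0.315789) = −ln(0.684211) = 0.3795.

0.3795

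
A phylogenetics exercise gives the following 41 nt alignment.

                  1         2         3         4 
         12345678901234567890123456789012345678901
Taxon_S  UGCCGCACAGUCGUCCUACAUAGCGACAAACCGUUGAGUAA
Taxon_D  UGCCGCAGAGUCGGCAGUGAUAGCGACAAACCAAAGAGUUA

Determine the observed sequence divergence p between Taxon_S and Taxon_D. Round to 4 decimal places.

0.2439

Differing sites — 8:C/G; 14:U/G; 16:C/A; 17:U/G; 18:A/U; 19:C/G; 33:G/A; 34:U/A; 35:U/A; 40:A/U.
There are 10 differences over 41 sites, so p = 10/41 = 0.2439.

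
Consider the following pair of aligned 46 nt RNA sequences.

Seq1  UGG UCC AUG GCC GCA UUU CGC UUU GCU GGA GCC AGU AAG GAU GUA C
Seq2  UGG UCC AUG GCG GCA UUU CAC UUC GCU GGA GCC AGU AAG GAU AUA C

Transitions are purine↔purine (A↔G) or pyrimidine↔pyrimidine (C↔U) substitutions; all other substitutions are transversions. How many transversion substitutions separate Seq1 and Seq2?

1

Mismatches occur at site 12 (C↔G, transversion), site 20 (G↔A, transition), site 24 (U↔C, transition), site 43 (G↔A, transition).
Of the 4 differences, 3 transitions and 1 transversion, so the answer is 1.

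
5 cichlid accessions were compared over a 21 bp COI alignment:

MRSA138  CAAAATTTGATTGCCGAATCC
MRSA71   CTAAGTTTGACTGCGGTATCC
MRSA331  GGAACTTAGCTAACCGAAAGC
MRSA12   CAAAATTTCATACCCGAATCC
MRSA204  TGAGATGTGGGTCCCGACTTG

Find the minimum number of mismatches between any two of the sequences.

3

Pairwise Hamming distances:
  MRSA138 vs MRSA71: 5
  MRSA138 vs MRSA331: 9
  MRSA138 vs MRSA12: 3
  MRSA138 vs MRSA204: 10
  MRSA71 vs MRSA331: 12
  MRSA71 vs MRSA12: 8
  MRSA71 vs MRSA204: 13
  MRSA331 vs MRSA12: 9
  MRSA331 vs MRSA204: 13
  MRSA12 vs MRSA204: 11
The smallest is 3, between MRSA138 and MRSA12.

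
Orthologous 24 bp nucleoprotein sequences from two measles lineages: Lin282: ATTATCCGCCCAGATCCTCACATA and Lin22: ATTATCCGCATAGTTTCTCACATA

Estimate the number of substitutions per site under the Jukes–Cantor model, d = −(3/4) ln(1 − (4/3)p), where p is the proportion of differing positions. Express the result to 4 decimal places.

Differing sites — 10:C/A; 11:C/T; 14:A/T; 16:C/T.
p = 4/24 = 0.166667.
d = −0.75 · ln(1 − (4/3)·0.166667) = −0.75 · ln(0.777777) = −0.75 · (-0.251315) = 0.1885.

0.1885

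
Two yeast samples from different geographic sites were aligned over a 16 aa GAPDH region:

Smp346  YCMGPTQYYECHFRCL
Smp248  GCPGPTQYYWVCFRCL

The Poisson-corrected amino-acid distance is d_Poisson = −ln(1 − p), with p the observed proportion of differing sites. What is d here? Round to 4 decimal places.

The sequences differ at positions 1 (Y/G), 3 (M/P), 10 (E/W), 11 (C/V), 12 (H/C).
p = 5/16 = 0.312500.
d = −ln(1 − 0.312500) = −ln(0.687500) = 0.3747.

0.3747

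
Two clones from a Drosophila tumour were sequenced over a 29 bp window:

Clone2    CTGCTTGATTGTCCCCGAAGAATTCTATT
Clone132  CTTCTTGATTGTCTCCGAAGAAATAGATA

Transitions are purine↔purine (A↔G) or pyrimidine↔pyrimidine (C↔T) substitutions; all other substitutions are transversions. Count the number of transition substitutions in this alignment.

1

Differing sites — 3:G/T (Tv); 14:C/T (Ti); 23:T/A (Tv); 25:C/A (Tv); 26:T/G (Tv); 29:T/A (Tv).
Of the 6 differences, 1 transition and 5 transversions, so the answer is 1.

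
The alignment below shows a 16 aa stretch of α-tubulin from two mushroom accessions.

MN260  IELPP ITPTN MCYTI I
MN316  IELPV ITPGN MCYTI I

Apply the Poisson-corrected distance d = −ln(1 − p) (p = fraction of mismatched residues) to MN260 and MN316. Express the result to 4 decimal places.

Mismatches occur at site 5 (P/V), site 9 (T/G).
p = 2/16 = 0.125000.
d = −ln(1 − 0.125000) = −ln(0.875000) = 0.1335.

0.1335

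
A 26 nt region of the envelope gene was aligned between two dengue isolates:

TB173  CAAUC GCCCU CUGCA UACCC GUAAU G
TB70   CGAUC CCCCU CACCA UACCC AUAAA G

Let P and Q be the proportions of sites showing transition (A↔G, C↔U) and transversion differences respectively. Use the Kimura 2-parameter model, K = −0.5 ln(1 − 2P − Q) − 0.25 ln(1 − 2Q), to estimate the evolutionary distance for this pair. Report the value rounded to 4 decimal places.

Mismatches occur at site 2 (A/G, transition), site 6 (G/C, transversion), site 12 (U/A, transversion), site 13 (G/C, transversion), site 21 (G/A, transition), site 25 (U/A, transversion).
Of the 6 differences, 2 transitions and 4 transversions over 26 sites: P = 2/26 = 0.076923, Q = 4/26 = 0.153846.
d = −0.5·ln(0.692308) − 0.25·ln(0.692308) = −0.5·(-0.367724) − 0.25·(-0.367724) = 0.2758.

0.2758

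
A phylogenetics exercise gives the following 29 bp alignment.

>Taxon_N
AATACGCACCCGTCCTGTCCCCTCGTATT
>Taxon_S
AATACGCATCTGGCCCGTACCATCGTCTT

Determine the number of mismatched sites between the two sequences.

7

The sequences differ at positions 9 (C/T), 11 (C/T), 13 (T/G), 16 (T/C), 19 (C/A), 22 (C/A), 27 (A/C).
That gives 7 mismatches out of 29 aligned sites, so the Hamming distance is 7.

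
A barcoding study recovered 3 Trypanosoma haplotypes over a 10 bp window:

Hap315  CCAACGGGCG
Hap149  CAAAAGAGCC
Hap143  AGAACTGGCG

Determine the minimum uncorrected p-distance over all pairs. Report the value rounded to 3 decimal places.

Pairwise Hamming distances:
  Hap315 vs Hap149: 4
  Hap315 vs Hap143: 3
  Hap149 vs Hap143: 6
The smallest is 3 mismatches, between Hap315 and Hap143; p = 3/10 = 0.300.

0.300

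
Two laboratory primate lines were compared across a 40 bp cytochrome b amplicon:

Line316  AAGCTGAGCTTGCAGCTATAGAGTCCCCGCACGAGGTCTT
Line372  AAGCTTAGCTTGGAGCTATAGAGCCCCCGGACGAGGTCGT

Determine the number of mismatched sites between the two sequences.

5

Differing sites — 6:G/T; 13:C/G; 24:T/C; 30:C/G; 39:T/G.
That gives 5 mismatches out of 40 aligned sites, so the Hamming distance is 5.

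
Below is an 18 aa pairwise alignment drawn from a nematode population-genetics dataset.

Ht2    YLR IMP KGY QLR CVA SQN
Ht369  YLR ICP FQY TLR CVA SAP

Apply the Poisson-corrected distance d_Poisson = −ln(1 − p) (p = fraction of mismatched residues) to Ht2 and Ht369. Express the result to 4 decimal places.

0.4055

Differing sites — 5:M/C; 7:K/F; 8:G/Q; 10:Q/T; 17:Q/A; 18:N/P.
p = 6/18 = 0.333333.
d = −ln(1 − 0.333333) = −ln(0.666667) = 0.4055.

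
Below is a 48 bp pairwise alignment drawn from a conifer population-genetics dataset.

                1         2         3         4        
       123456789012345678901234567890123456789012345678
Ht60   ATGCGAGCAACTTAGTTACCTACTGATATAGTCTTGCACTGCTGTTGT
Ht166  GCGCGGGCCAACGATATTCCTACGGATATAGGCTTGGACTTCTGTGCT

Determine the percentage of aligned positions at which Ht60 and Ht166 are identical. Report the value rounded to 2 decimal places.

The sequences differ at positions 1 (A/G), 2 (T/C), 6 (A/G), 9 (A/C), 11 (C/A), 12 (T/C), 13 (T/G), 15 (G/T), 16 (T/A), 18 (A/T), 24 (T/G), 32 (T/G), 37 (C/G), 41 (G/T), 46 (T/G), 47 (G/C).
32 of the 48 sites match, so the percent identity is 32/48 × 100 = 66.67%.

66.67%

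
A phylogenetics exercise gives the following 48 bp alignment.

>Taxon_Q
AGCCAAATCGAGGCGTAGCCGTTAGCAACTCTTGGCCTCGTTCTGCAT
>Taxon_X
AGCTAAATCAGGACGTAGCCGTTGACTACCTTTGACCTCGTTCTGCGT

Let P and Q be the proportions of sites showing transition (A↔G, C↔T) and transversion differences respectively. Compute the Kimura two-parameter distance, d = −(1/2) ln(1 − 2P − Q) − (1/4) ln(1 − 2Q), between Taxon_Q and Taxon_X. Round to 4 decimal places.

0.2983

The sequences differ at positions 4 (C/T, transition), 10 (G/A, transition), 11 (A/G, transition), 13 (G/A, transition), 24 (A/G, transition), 25 (G/A, transition), 27 (A/T, transversion), 30 (T/C, transition), 31 (C/T, transition), 35 (G/A, transition), 47 (A/G, transition).
Of the 11 differences, 10 transitions and 1 transversion over 48 sites: P = 10/48 = 0.208333, Q = 1/48 = 0.020833.
d = −0.5·ln(0.562501) − 0.25·ln(0.958334) = −0.5·(-0.575362) − 0.25·(-0.042559) = 0.2983.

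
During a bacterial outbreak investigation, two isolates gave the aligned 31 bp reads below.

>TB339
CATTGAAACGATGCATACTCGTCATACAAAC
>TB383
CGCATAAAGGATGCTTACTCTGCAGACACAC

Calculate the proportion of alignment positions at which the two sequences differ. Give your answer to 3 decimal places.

0.323

Mismatches occur at site 2 (A/G), site 3 (T/C), site 4 (T/A), site 5 (G/T), site 9 (C/G), site 15 (A/T), site 21 (G/T), site 22 (T/G), site 25 (T/G), site 29 (A/C).
There are 10 differences over 31 sites, so p = 10/31 = 0.323.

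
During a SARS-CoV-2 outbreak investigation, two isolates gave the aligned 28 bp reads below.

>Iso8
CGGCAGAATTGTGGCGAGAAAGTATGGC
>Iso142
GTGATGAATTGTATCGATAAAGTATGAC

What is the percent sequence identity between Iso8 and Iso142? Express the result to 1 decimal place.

71.4%

Differing sites — 1:C/G; 2:G/T; 4:C/A; 5:A/T; 13:G/A; 14:G/T; 18:G/T; 27:G/A.
20 of the 28 sites match, so the percent identity is 20/28 × 100 = 71.4%.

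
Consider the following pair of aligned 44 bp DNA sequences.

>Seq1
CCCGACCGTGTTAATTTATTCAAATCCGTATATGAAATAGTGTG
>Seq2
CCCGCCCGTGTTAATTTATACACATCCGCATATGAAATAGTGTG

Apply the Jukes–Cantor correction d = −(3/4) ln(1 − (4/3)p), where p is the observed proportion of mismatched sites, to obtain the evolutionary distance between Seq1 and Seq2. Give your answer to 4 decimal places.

Mismatches occur at site 5 (A→C), site 20 (T→A), site 23 (A→C), site 29 (T→C).
p = 4/44 = 0.090909.
d = −0.75 · ln(1 − (4/3)·0.090909) = −0.75 · ln(0.878788) = −0.75 · (-0.129212) = 0.0969.

0.0969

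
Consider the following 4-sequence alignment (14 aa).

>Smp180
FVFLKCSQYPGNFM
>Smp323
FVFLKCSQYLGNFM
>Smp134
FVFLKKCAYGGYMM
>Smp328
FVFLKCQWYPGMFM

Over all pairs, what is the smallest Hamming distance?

1

Pairwise Hamming distances:
  Smp180 vs Smp323: 1
  Smp180 vs Smp134: 6
  Smp180 vs Smp328: 3
  Smp323 vs Smp134: 6
  Smp323 vs Smp328: 4
  Smp134 vs Smp328: 6
The smallest is 1, between Smp180 and Smp323.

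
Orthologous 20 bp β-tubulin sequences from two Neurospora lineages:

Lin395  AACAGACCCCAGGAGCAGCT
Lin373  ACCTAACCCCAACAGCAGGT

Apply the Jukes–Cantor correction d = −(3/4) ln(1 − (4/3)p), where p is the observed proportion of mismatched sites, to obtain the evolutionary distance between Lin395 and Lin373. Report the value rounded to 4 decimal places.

The sequences differ at positions 2 (A/C), 4 (A/T), 5 (G/A), 12 (G/A), 13 (G/C), 19 (C/G).
p = 6/20 = 0.300000.
d = −0.75 · ln(1 − (4/3)·0.300000) = −0.75 · ln(0.600000) = −0.75 · (-0.510826) = 0.3831.

0.3831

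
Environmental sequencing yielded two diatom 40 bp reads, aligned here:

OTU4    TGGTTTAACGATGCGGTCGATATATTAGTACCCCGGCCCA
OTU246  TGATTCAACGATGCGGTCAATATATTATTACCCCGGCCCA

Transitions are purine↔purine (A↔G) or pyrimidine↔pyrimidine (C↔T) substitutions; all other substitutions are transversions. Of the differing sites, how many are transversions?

The sequences differ at positions 3 (G/A, transition), 6 (T/C, transition), 19 (G/A, transition), 28 (G/T, transversion).
Of the 4 differences, 3 transitions and 1 transversion, so the answer is 1.

1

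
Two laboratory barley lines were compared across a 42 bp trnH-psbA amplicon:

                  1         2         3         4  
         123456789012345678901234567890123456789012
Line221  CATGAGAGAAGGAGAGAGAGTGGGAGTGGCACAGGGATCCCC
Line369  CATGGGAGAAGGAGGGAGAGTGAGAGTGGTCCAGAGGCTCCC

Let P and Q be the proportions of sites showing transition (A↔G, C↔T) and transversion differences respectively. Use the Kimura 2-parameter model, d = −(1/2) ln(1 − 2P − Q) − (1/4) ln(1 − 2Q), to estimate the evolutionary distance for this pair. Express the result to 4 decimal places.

The sequences differ at positions 5 (A/G, transition), 15 (A/G, transition), 23 (G/A, transition), 30 (C/T, transition), 31 (A/C, transversion), 35 (G/A, transition), 37 (A/G, transition), 38 (T/C, transition), 39 (C/T, transition).
Of the 9 differences, 8 transitions and 1 transversion over 42 sites: P = 8/42 = 0.190476, Q = 1/42 = 0.023810.
d = −0.5·ln(0.595238) − 0.25·ln(0.952380) = −0.5·(-0.518794) − 0.25·(-0.048791) = 0.2716.

0.2716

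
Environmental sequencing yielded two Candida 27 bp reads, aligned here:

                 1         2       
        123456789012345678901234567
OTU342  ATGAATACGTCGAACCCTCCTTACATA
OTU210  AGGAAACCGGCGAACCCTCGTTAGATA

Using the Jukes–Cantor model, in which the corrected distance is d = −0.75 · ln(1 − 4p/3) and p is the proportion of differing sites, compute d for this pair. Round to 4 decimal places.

Mismatches occur at site 2 (T↔G), site 6 (T↔A), site 7 (A↔C), site 10 (T↔G), site 20 (C↔G), site 24 (C↔G).
p = 6/27 = 0.222222.
d = −0.75 · ln(1 − (4/3)·0.222222) = −0.75 · ln(0.703704) = −0.75 · (-0.351397) = 0.2635.

0.2635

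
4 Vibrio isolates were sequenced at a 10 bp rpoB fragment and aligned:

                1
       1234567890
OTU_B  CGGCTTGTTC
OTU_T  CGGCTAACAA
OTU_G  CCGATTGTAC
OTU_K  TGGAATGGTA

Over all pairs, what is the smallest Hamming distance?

Pairwise Hamming distances:
  OTU_B vs OTU_T: 5
  OTU_B vs OTU_G: 3
  OTU_B vs OTU_K: 5
  OTU_T vs OTU_G: 6
  OTU_T vs OTU_K: 7
  OTU_G vs OTU_K: 6
The smallest is 3, between OTU_B and OTU_G.

3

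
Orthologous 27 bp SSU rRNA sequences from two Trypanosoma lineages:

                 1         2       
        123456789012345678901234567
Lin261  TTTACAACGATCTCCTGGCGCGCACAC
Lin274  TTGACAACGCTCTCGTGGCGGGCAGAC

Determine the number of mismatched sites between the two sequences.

5

The sequences differ at positions 3 (T/G), 10 (A/C), 15 (C/G), 21 (C/G), 25 (C/G).
That gives 5 mismatches out of 27 aligned sites, so the Hamming distance is 5.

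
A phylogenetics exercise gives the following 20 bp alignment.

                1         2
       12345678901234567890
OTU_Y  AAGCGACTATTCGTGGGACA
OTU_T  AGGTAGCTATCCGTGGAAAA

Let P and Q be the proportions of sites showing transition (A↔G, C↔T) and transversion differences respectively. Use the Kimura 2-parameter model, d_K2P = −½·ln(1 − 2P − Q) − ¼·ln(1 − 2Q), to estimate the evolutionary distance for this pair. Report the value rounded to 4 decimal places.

0.5513

The sequences differ at positions 2 (A/G, transition), 4 (C/T, transition), 5 (G/A, transition), 6 (A/G, transition), 11 (T/C, transition), 17 (G/A, transition), 19 (C/A, transversion).
Of the 7 differences, 6 transitions and 1 transversion over 20 sites: P = 6/20 = 0.300000, Q = 1/20 = 0.050000.
d = −0.5·ln(0.350000) − 0.25·ln(0.900000) = −0.5·(-1.049822) − 0.25·(-0.105361) = 0.5513.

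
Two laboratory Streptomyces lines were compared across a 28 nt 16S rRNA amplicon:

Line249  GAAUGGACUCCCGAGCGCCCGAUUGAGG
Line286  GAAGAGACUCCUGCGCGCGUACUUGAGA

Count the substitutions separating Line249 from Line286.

9

The sequences differ at positions 4 (U/G), 5 (G/A), 12 (C/U), 14 (A/C), 19 (C/G), 20 (C/U), 21 (G/A), 22 (A/C), 28 (G/A).
That gives 9 mismatches out of 28 aligned sites, so the Hamming distance is 9.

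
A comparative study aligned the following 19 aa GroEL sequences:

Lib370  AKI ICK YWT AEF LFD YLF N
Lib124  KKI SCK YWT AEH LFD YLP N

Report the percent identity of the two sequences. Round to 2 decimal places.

Differing sites — 1:A/K; 4:I/S; 12:F/H; 18:F/P.
15 of the 19 sites match, so the percent identity is 15/19 × 100 = 78.95%.

78.95%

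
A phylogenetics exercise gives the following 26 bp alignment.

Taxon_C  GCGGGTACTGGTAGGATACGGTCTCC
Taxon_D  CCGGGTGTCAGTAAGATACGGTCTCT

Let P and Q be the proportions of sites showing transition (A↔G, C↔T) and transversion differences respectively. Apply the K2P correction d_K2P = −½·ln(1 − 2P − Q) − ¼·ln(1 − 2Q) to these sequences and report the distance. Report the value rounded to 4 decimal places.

0.3666

Differing sites — 1:G/C (Tv); 7:A/G (Ti); 8:C/T (Ti); 9:T/C (Ti); 10:G/A (Ti); 14:G/A (Ti); 26:C/T (Ti).
Of the 7 differences, 6 transitions and 1 transversion over 26 sites: P = 6/26 = 0.230769, Q = 1/26 = 0.038462.
d = −0.5·ln(0.500000) − 0.25·ln(0.923076) = −0.5·(-0.693147) − 0.25·(-0.080044) = 0.3666.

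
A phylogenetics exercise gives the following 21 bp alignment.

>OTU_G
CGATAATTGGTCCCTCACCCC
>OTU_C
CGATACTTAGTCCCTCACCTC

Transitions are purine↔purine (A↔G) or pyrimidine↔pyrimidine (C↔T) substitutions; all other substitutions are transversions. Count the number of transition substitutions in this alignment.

2

The sequences differ at positions 6 (A/C, transversion), 9 (G/A, transition), 20 (C/T, transition).
Of the 3 differences, 2 transitions and 1 transversion, so the answer is 2.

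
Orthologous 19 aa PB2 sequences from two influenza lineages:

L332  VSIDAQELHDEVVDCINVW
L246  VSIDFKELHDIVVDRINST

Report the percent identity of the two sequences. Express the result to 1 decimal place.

The sequences differ at positions 5 (A/F), 6 (Q/K), 11 (E/I), 15 (C/R), 18 (V/S), 19 (W/T).
13 of the 19 sites match, so the percent identity is 13/19 × 100 = 68.4%.

68.4%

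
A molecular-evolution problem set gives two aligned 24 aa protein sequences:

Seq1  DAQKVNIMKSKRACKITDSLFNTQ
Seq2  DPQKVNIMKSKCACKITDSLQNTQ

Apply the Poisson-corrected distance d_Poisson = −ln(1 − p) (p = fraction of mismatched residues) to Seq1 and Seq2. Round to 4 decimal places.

Mismatches occur at site 2 (A/P), site 12 (R/C), site 21 (F/Q).
p = 3/24 = 0.125000.
d = −ln(1 − 0.125000) = −ln(0.875000) = 0.1335.

0.1335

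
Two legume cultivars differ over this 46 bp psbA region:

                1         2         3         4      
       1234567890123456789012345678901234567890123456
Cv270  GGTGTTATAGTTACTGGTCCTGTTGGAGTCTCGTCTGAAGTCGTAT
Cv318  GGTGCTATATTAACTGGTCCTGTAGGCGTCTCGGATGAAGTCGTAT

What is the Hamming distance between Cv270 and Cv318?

7

Mismatches occur at site 5 (T→C), site 10 (G→T), site 12 (T→A), site 24 (T→A), site 27 (A→C), site 34 (T→G), site 35 (C→A).
That gives 7 mismatches out of 46 aligned sites, so the Hamming distance is 7.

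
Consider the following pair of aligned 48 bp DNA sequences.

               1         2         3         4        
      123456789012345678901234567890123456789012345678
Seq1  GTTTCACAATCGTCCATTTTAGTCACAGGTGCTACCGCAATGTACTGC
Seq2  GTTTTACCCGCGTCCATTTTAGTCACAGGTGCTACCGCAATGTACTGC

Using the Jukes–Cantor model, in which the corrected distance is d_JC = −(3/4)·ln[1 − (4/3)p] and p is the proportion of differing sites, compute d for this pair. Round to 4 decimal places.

0.0883

The sequences differ at positions 5 (C/T), 8 (A/C), 9 (A/C), 10 (T/G).
p = 4/48 = 0.083333.
d = −0.75 · ln(1 − (4/3)·0.083333) = −0.75 · ln(0.888889) = −0.75 · (-0.117783) = 0.0883.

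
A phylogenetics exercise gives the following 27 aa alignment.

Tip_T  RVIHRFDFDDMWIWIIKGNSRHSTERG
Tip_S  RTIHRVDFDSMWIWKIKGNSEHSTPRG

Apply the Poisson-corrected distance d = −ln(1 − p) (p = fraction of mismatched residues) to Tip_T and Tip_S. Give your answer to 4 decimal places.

Differing sites — 2:V/T; 6:F/V; 10:D/S; 15:I/K; 21:R/E; 25:E/P.
p = 6/27 = 0.222222.
d = −ln(1 − 0.222222) = −ln(0.777778) = 0.2513.

0.2513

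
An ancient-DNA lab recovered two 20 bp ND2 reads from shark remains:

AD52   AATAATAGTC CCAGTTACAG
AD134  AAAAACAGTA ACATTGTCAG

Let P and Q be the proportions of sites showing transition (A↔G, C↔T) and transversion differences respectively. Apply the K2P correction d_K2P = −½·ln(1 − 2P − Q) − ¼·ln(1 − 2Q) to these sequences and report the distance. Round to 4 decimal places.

0.4845

The sequences differ at positions 3 (T/A, transversion), 6 (T/C, transition), 10 (C/A, transversion), 11 (C/A, transversion), 14 (G/T, transversion), 16 (T/G, transversion), 17 (A/T, transversion).
Of the 7 differences, 1 transition and 6 transversions over 20 sites: P = 1/20 = 0.050000, Q = 6/20 = 0.300000.
d = −0.5·ln(0.600000) − 0.25·ln(0.400000) = −0.5·(-0.510826) − 0.25·(-0.916291) = 0.4845.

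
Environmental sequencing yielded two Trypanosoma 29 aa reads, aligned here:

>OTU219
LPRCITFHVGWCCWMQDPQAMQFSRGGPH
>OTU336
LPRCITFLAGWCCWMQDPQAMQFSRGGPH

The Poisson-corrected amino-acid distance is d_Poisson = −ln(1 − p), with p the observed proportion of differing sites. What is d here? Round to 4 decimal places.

0.0715

The sequences differ at positions 8 (H/L), 9 (V/A).
p = 2/29 = 0.068966.
d = −ln(1 − 0.068966) = −ln(0.931034) = 0.0715.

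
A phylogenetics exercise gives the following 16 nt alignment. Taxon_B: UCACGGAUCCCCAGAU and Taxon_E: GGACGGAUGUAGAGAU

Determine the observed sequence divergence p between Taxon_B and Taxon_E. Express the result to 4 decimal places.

Mismatches occur at site 1 (U↔G), site 2 (C↔G), site 9 (C↔G), site 10 (C↔U), site 11 (C↔A), site 12 (C↔G).
There are 6 differences over 16 sites, so p = 6/16 = 0.3750.

0.3750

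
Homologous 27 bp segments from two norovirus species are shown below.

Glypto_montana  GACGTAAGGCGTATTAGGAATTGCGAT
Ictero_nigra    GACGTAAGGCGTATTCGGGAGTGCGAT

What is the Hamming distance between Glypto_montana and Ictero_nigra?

Differing sites — 16:A/C; 19:A/G; 21:T/G.
That gives 3 mismatches out of 27 aligned sites, so the Hamming distance is 3.

3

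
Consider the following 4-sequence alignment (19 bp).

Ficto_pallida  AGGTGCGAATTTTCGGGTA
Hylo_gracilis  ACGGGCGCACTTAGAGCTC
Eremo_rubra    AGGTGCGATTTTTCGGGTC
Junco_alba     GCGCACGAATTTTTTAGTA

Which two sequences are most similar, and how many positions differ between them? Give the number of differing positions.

2

Pairwise Hamming distances:
  Ficto_pallida vs Hylo_gracilis: 9
  Ficto_pallida vs Eremo_rubra: 2
  Ficto_pallida vs Junco_alba: 7
  Hylo_gracilis vs Eremo_rubra: 9
  Hylo_gracilis vs Junco_alba: 11
  Eremo_rubra vs Junco_alba: 9
The smallest is 2, between Ficto_pallida and Eremo_rubra.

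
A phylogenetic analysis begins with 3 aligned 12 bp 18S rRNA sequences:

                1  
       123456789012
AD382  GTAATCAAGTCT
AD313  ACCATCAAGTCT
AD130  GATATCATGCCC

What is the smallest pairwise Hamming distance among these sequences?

Pairwise Hamming distances:
  AD382 vs AD313: 3
  AD382 vs AD130: 5
  AD313 vs AD130: 6
The smallest is 3, between AD382 and AD313.

3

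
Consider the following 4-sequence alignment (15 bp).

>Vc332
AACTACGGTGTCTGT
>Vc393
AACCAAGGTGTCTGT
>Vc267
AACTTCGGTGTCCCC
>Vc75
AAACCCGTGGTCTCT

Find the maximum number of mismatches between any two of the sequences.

Pairwise Hamming distances:
  Vc332 vs Vc393: 2
  Vc332 vs Vc267: 4
  Vc332 vs Vc75: 6
  Vc393 vs Vc267: 6
  Vc393 vs Vc75: 6
  Vc267 vs Vc75: 7
The largest is 7, between Vc267 and Vc75.

7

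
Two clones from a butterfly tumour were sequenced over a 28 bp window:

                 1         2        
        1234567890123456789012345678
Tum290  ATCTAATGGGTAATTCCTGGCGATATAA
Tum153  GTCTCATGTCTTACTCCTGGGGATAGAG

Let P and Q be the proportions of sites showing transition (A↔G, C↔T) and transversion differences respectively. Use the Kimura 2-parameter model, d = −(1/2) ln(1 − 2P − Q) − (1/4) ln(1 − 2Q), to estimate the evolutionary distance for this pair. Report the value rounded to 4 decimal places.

The sequences differ at positions 1 (A/G, transition), 5 (A/C, transversion), 9 (G/T, transversion), 10 (G/C, transversion), 12 (A/T, transversion), 14 (T/C, transition), 21 (C/G, transversion), 26 (T/G, transversion), 28 (A/G, transition).
Of the 9 differences, 3 transitions and 6 transversions over 28 sites: P = 3/28 = 0.107143, Q = 6/28 = 0.214286.
d = −0.5·ln(0.571428) − 0.25·ln(0.571428) = −0.5·(-0.559617) − 0.25·(-0.559617) = 0.4197.

0.4197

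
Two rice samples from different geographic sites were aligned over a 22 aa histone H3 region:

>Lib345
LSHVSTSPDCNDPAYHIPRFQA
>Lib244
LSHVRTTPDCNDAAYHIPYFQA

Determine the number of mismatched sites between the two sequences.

Mismatches occur at site 5 (S↔R), site 7 (S↔T), site 13 (P↔A), site 19 (R↔Y).
That gives 4 mismatches out of 22 aligned sites, so the Hamming distance is 4.

4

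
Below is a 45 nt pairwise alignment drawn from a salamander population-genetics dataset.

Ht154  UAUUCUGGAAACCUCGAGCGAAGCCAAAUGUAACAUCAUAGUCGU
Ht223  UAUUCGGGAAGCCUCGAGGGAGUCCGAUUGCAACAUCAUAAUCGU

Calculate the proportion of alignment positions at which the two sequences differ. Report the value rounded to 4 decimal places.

0.2000

Mismatches occur at site 6 (U↔G), site 11 (A↔G), site 19 (C↔G), site 22 (A↔G), site 23 (G↔U), site 26 (A↔G), site 28 (A↔U), site 31 (U↔C), site 41 (G↔A).
There are 9 differences over 45 sites, so p = 9/45 = 0.2000.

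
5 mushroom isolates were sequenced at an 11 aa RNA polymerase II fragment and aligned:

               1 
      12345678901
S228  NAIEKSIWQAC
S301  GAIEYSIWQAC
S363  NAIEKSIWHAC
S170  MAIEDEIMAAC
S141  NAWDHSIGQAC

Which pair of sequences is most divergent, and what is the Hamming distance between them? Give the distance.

Pairwise Hamming distances:
  S228 vs S301: 2
  S228 vs S363: 1
  S228 vs S170: 5
  S228 vs S141: 4
  S301 vs S363: 3
  S301 vs S170: 5
  S301 vs S141: 5
  S363 vs S170: 5
  S363 vs S141: 5
  S170 vs S141: 7
The largest is 7, between S170 and S141.

7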